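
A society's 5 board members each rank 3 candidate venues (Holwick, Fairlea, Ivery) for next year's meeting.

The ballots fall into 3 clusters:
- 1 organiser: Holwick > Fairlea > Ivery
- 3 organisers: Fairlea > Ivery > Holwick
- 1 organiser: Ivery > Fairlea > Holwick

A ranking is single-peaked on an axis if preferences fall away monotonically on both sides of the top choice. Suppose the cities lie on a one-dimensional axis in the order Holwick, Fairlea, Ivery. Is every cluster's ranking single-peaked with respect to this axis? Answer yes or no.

Axis positions: Holwick=1, Fairlea=2, Ivery=3.
Cluster 1 (peak Holwick at position 1): ranking walks positions 1-2-3, expanding outward from the peak — single-peaked.
Cluster 2 (peak Fairlea at position 2): ranking walks positions 2-3-1, expanding outward from the peak — single-peaked.
Cluster 3 (peak Ivery at position 3): ranking walks positions 3-2-1, expanding outward from the peak — single-peaked.
Every ranking is single-peaked on this axis.

yes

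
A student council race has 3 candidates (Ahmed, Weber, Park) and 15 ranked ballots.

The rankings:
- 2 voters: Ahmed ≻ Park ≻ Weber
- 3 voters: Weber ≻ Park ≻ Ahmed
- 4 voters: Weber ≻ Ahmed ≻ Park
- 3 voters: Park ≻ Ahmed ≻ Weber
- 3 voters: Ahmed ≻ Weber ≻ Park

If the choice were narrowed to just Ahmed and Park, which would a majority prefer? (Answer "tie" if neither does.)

Ballots ranking Ahmed above Park: 2 + 4 + 3 = 9.
Ballots ranking Park above Ahmed: 15 − 9 = 6.
Ahmed wins the head-to-head 9–6.

Ahmed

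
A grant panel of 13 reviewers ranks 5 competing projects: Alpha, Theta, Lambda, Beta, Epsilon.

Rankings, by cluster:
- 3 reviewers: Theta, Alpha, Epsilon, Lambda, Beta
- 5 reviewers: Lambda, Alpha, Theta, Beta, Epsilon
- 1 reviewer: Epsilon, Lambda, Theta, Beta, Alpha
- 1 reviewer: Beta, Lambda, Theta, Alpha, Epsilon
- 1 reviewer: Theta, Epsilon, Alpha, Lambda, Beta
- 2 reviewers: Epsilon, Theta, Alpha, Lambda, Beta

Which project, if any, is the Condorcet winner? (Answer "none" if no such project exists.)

none

Head-to-head results (13 reviewers):
Alpha vs Theta: 5 for Alpha, 8 for Theta — Theta by 8–5.
Alpha vs Lambda: Lambda, 7–6.
Alpha vs Beta: 3+5+1+2 = 11 for Alpha, 2 for Beta — Alpha by 11–2.
Alpha vs Epsilon: Alpha wins 9–4.
Theta vs Lambda: Lambda wins 7–6.
Theta vs Beta: 12 to 1, Theta.
Theta vs Epsilon: Theta wins 10–3.
Lambda vs Beta: Lambda wins 12–1.
Lambda vs Epsilon: 6 to 7, Epsilon.
Beta–Epsilon: Epsilon 7–6.
Every project loses at least once (Alpha loses to Theta; Theta loses to Lambda; Lambda loses to Epsilon; Beta loses to Alpha; Epsilon loses to Alpha). The majority relation contains the cycle Alpha > Epsilon > Lambda > Alpha, so there is no Condorcet winner.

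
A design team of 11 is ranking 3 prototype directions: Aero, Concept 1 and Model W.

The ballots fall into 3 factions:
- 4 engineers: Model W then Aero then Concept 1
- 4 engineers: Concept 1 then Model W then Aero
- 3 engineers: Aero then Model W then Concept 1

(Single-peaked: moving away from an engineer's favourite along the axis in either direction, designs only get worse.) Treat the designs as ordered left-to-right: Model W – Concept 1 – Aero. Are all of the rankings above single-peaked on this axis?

no

Axis positions: Model W=1, Concept 1=2, Aero=3.
Faction 1: ranking walks positions 1-3-2; Aero is ranked above Concept 1 even though Concept 1 lies between Aero and the peak Model W on the axis — preferences dip and rise again. Not single-peaked.
Faction 2 (peak Concept 1 at position 2): ranking walks positions 2-1-3, expanding outward from the peak — single-peaked.
Faction 3: ranking walks positions 3-1-2; Model W is ranked above Concept 1 even though Concept 1 lies between Model W and the peak Aero on the axis — preferences dip and rise again. Not single-peaked.
Faction 1 violates single-peakedness, so the profile is not single-peaked on this axis.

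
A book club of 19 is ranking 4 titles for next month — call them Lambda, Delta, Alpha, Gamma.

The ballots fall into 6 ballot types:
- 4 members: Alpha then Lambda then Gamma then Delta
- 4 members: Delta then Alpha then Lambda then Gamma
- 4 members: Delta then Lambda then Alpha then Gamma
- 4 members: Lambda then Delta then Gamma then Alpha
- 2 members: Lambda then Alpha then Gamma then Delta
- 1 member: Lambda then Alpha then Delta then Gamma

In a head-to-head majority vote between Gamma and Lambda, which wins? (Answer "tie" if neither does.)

No ballot ranks Gamma above Lambda: 0.
Ballots ranking Lambda above Gamma: 19 − 0 = 19.
Lambda wins the head-to-head 19–0.

Lambda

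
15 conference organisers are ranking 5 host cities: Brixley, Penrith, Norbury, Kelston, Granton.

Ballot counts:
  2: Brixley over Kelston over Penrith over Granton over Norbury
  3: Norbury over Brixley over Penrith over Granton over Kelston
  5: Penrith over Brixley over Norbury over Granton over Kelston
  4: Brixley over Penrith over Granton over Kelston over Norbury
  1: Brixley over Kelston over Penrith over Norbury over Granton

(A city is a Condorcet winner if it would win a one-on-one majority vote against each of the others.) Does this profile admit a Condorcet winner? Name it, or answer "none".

Check each pair by majority over 15 ballots:
Brixley vs Penrith: Brixley, 10–5.
Brixley vs Norbury: Brixley is ranked higher on 2+5+4+1 = 12 ballots, Norbury on 3. Brixley wins 12–3.
Brixley vs Kelston: 15 to 0, Brixley.
Brixley–Granton: Brixley 15–0.
Penrith vs Norbury: Penrith is ranked higher on 2+5+4+1 = 12 ballots, Norbury on 3. Penrith wins 12–3.
Penrith vs Kelston: Penrith, 12–3.
Penrith vs Granton: 2+3+5+4+1 = 15 for Penrith, 0 for Granton — Penrith by 15–0.
Norbury vs Kelston: 3+5 = 8 for Norbury, 7 for Kelston — Norbury by 8–7.
Norbury–Granton: Norbury 9–6.
Kelston–Granton: Granton 12–3.
Brixley defeats every rival head-to-head and is the Condorcet winner.

Brixley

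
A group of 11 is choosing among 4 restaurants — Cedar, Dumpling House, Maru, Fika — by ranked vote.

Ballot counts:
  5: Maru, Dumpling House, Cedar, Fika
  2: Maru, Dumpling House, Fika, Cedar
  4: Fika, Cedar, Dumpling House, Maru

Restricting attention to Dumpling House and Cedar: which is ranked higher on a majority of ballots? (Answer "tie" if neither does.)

Dumpling House

Ballots ranking Dumpling House above Cedar: 5 + 2 = 7.
Ballots ranking Cedar above Dumpling House: 11 − 7 = 4.
Dumpling House wins the head-to-head 7–4.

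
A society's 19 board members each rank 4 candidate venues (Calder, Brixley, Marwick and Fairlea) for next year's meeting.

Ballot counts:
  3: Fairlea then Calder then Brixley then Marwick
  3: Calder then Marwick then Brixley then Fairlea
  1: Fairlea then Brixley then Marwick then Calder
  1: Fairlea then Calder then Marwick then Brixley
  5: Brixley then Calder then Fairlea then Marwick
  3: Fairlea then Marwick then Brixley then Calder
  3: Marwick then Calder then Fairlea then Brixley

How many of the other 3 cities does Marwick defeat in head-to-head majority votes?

1

Marwick against each rival (19 organisers):
Marwick–Calder: Calder 12–7.
Marwick vs Brixley: Marwick is ranked higher on 3+1+3+3 = 10 ballots, Brixley on 9. Marwick wins 10–9.
Marwick–Fairlea: Fairlea 13–6.
Marwick beats Brixley; loses to Calder, Fairlea — 1 pairwise win.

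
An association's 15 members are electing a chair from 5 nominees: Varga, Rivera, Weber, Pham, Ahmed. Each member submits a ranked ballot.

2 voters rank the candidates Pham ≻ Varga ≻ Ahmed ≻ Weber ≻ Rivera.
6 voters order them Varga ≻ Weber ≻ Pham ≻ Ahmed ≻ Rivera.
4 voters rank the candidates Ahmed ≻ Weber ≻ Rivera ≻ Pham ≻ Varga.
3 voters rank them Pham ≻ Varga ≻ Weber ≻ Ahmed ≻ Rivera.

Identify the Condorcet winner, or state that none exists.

none

Check each pair by majority over 15 ballots:
Varga–Rivera: Varga 11–4.
Varga–Weber: Varga 11–4.
Varga vs Pham: 6 for Varga, 9 for Pham — Pham by 9–6.
Varga–Ahmed: Varga 11–4.
Rivera vs Weber: 0 for Rivera, 15 for Weber — Weber by 15–0.
Rivera–Pham: Pham 11–4.
Rivera vs Ahmed: Ahmed wins 15–0.
Weber vs Pham: Weber wins 10–5.
Weber vs Ahmed: Weber, 9–6.
Pham vs Ahmed: Pham preferred on 2+6+3 = 11 ballots; Pham wins 11–4.
Every candidate loses at least once (Varga loses to Pham; Rivera loses to Varga; Weber loses to Varga; Pham loses to Weber; Ahmed loses to Varga). The majority relation contains the cycle Varga > Weber > Pham > Varga, so there is no Condorcet winner.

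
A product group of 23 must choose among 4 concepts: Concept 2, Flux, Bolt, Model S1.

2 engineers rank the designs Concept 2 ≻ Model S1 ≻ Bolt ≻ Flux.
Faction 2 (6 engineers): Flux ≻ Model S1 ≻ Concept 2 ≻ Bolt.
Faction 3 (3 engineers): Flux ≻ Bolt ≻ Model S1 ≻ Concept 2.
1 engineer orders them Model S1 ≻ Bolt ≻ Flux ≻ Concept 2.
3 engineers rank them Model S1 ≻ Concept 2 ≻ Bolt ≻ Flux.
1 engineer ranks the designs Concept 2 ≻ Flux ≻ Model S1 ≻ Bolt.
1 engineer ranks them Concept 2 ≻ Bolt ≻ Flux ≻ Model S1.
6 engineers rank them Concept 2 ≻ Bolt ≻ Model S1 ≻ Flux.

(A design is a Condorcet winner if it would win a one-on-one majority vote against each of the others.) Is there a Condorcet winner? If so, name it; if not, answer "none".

Model S1

Pairwise majorities:
Concept 2 vs Flux: Concept 2 wins 13–10.
Concept 2 vs Bolt: Concept 2, 19–4.
Concept 2 vs Model S1: Model S1 wins 13–10.
Flux vs Bolt: Bolt, 13–10.
Flux–Model S1: Model S1 12–11.
Bolt–Model S1: Model S1 13–10.
Model S1 beats each of Concept 2, Flux, Bolt — Model S1 is the Condorcet winner.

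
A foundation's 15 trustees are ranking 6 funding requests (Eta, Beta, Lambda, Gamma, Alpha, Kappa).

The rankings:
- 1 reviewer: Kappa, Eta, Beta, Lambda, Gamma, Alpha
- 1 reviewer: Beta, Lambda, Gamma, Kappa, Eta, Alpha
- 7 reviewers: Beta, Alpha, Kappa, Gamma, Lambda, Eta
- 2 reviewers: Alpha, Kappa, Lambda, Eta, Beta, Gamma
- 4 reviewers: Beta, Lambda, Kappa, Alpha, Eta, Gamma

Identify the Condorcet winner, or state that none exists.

Pairwise majorities:
Eta vs Beta: 1+2 = 3 for Eta, 12 for Beta — Beta by 12–3.
Eta vs Lambda: 1 to 14, Lambda.
Eta vs Gamma: 1+2+4 = 7 for Eta, 8 for Gamma — Gamma by 8–7.
Eta vs Alpha: Eta preferred on 1+1 = 2 ballots; Alpha wins 13–2.
Eta vs Kappa: 0 to 15, Kappa.
Beta vs Lambda: Beta preferred on 1+1+7+4 = 13 ballots; Beta wins 13–2.
Beta vs Gamma: 1+1+7+2+4 = 15 for Beta, 0 for Gamma — Beta by 15–0.
Beta vs Alpha: 13 to 2, Beta.
Beta vs Kappa: Beta is ranked higher on 1+7+4 = 12 ballots, Kappa on 3. Beta wins 12–3.
Lambda vs Gamma: Lambda is ranked higher on 1+1+2+4 = 8 ballots, Gamma on 7. Lambda wins 8–7.
Lambda vs Alpha: 1+1+4 = 6 for Lambda, 9 for Alpha — Alpha by 9–6.
Lambda vs Kappa: Lambda is ranked higher on 1+4 = 5 ballots, Kappa on 10. Kappa wins 10–5.
Gamma vs Alpha: Gamma is ranked higher on 1+1 = 2 ballots, Alpha on 13. Alpha wins 13–2.
Gamma vs Kappa: Gamma preferred on 1 ballot; Kappa wins 14–1.
Alpha vs Kappa: 7+2 = 9 for Alpha, 6 for Kappa — Alpha by 9–6.
Beta defeats every rival head-to-head and is the Condorcet winner.

Beta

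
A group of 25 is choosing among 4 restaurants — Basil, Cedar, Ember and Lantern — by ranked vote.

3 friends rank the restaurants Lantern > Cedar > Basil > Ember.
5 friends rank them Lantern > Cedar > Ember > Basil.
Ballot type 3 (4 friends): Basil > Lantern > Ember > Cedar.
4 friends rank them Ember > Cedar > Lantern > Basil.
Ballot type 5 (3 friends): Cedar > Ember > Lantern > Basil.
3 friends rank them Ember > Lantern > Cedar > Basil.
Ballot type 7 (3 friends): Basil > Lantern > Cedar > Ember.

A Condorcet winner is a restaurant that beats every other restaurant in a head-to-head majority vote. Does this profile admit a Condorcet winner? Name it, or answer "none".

Head-to-head results (25 friends):
Basil vs Cedar: Cedar wins 18–7.
Basil vs Ember: Ember wins 15–10.
Basil vs Lantern: Lantern wins 18–7.
Cedar vs Ember: Cedar, 14–11.
Cedar vs Lantern: Lantern, 18–7.
Ember vs Lantern: Lantern wins 15–10.
Lantern beats each of Basil, Cedar, Ember — Lantern is the Condorcet winner.

Lantern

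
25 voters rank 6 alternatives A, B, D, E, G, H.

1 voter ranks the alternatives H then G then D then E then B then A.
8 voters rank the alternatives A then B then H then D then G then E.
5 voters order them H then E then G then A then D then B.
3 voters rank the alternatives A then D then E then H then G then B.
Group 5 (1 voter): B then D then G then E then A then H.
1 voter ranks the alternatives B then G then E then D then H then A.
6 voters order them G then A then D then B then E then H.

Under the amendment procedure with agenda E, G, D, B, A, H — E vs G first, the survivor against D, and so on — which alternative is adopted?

Round 1: E vs G — 8–17, G advances.
Round 2: G vs D — 13–12, G advances.
Round 3: G vs B — 15–10, G advances.
Round 4: G vs A — 14–11, G advances.
Round 5: G vs H — 8–17, H advances.
H survives the agenda.

H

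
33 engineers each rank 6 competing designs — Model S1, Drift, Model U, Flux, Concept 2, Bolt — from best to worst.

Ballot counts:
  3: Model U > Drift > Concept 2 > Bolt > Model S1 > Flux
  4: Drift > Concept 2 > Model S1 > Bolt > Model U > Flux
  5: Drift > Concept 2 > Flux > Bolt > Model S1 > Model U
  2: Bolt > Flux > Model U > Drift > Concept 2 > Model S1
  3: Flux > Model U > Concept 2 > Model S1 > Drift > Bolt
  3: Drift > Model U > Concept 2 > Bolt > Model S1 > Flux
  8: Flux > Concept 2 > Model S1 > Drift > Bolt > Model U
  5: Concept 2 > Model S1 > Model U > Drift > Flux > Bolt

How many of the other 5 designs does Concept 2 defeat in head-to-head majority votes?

Concept 2 against each rival (33 engineers):
Concept 2 vs Model S1: 33 to 0, Concept 2.
Concept 2–Drift: Drift 17–16.
Concept 2 vs Model U: Concept 2 wins 22–11.
Concept 2–Flux: Concept 2 20–13.
Concept 2 vs Bolt: Concept 2 is ranked higher on 31 ballots, Bolt on 2. Concept 2 wins 31–2.
Concept 2 beats Model S1, Model U, Flux, Bolt; loses to Drift — 4 pairwise wins.

4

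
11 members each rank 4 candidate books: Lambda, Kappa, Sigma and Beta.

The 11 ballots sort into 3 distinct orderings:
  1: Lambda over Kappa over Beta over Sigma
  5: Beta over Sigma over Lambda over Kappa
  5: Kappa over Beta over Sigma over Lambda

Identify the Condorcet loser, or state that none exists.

none

Pairwise majorities:
Lambda vs Kappa: Lambda, 6–5.
Lambda–Sigma: Sigma 10–1.
Lambda–Beta: Beta 10–1.
Kappa vs Sigma: Kappa, 6–5.
Kappa–Beta: Kappa 6–5.
Sigma vs Beta: 0 to 11, Beta.
No book is winless: Lambda beats Kappa; Kappa beats Sigma; Sigma beats Lambda; Beta beats Lambda. There is no Condorcet loser.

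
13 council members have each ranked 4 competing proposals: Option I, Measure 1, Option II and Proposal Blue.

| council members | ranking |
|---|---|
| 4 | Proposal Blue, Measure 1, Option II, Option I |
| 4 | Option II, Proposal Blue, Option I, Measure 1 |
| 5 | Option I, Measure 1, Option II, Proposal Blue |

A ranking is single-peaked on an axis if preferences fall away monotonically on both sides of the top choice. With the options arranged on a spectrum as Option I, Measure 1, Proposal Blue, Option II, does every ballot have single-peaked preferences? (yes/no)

Axis positions: Option I=1, Measure 1=2, Proposal Blue=3, Option II=4.
Group 1 (peak Proposal Blue at position 3): ranking walks positions 3-2-4-1, expanding outward from the peak — single-peaked.
Group 2: ranking walks positions 4-3-1-2; Option I is ranked above Measure 1 even though Measure 1 lies between Option I and the peak Option II on the axis — preferences dip and rise again. Not single-peaked.
Group 3: ranking walks positions 1-2-4-3; Option II is ranked above Proposal Blue even though Proposal Blue lies between Option II and the peak Option I on the axis — preferences dip and rise again. Not single-peaked.
Group 2 violates single-peakedness, so the profile is not single-peaked on this axis.

no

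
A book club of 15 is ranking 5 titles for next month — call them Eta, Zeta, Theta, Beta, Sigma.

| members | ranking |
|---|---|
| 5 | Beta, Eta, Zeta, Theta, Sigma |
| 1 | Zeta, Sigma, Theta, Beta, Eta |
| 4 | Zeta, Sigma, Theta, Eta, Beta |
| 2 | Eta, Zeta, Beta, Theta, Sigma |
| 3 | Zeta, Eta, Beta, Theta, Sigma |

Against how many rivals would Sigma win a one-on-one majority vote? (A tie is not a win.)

Sigma against each rival (15 members):
Sigma vs Eta: Sigma is ranked higher on 1+4 = 5 ballots, Eta on 10. Eta wins 10–5.
Sigma vs Zeta: 0 to 15, Zeta.
Sigma–Theta: Theta 10–5.
Sigma vs Beta: Sigma preferred on 1+4 = 5 ballots; Beta wins 10–5.
Sigma beats no one; loses to Eta, Zeta, Theta, Beta — 0 pairwise wins.

0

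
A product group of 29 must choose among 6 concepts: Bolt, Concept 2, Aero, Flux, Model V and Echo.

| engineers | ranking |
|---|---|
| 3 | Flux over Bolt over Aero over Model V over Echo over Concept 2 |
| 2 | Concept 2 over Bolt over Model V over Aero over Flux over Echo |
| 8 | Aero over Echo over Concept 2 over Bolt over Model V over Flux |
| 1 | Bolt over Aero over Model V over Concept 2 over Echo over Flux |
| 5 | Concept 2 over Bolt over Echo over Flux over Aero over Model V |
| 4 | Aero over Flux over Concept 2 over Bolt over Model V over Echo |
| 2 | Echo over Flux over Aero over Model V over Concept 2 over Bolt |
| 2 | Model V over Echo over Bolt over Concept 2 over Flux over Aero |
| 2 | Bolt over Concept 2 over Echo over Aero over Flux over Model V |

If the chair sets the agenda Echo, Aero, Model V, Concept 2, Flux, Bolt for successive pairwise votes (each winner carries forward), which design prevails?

Round 1: Echo vs Aero — 11–18, Aero advances.
Round 2: Aero vs Model V — 25–4, Aero advances.
Round 3: Aero vs Concept 2 — 18–11, Aero advances.
Round 4: Aero vs Flux — 17–12, Aero advances.
Round 5: Aero vs Bolt — 14–15, Bolt advances.
The agenda winner is Bolt.

Bolt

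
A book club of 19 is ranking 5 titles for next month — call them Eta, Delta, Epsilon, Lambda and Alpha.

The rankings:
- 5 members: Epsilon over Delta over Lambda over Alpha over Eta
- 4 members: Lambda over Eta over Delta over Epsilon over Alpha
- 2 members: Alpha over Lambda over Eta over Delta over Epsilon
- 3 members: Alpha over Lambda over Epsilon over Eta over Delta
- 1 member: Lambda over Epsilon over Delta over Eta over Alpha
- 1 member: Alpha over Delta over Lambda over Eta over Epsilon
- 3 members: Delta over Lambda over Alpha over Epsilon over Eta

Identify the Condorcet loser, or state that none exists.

Eta

Head-to-head results (19 members):
Eta vs Delta: Delta, 10–9.
Eta vs Epsilon: 7 to 12, Epsilon.
Eta vs Lambda: Lambda wins 19–0.
Eta vs Alpha: 5 to 14, Alpha.
Delta vs Epsilon: Delta, 10–9.
Delta vs Lambda: Lambda, 10–9.
Delta vs Alpha: Delta, 13–6.
Epsilon vs Lambda: 5 for Epsilon, 14 for Lambda — Lambda by 14–5.
Epsilon vs Alpha: Epsilon is ranked higher on 5+4+1 = 10 ballots, Alpha on 9. Epsilon wins 10–9.
Lambda vs Alpha: 13 to 6, Lambda.
Eta loses to every other book — it is the Condorcet loser.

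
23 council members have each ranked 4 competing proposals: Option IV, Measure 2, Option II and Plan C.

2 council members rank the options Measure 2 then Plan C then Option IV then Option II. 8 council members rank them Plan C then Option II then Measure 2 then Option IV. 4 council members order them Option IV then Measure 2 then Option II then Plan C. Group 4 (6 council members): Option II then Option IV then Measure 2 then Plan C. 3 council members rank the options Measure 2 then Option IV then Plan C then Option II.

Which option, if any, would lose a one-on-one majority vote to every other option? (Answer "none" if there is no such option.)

none

Pairwise majorities:
Option IV vs Measure 2: Measure 2, 13–10.
Option IV vs Option II: Option IV is ranked higher on 2+4+3 = 9 ballots, Option II on 14. Option II wins 14–9.
Option IV vs Plan C: Option IV wins 13–10.
Measure 2 vs Option II: Measure 2 preferred on 2+4+3 = 9 ballots; Option II wins 14–9.
Measure 2–Plan C: Measure 2 15–8.
Option II vs Plan C: Option II preferred on 4+6 = 10 ballots; Plan C wins 13–10.
Every option wins at least one matchup (Option IV beats Plan C; Measure 2 beats Option IV; Option II beats Option IV; Plan C beats Option II), so there is no Condorcet loser.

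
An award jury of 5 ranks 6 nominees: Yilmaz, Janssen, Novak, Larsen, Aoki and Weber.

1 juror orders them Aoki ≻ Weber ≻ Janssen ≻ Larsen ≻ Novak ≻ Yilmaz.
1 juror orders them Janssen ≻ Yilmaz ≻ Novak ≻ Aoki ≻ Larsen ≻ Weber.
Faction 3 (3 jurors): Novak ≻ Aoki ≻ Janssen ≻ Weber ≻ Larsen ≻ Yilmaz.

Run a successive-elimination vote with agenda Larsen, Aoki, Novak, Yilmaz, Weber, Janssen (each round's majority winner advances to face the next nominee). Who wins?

Novak

Round 1: Larsen vs Aoki — 0–5, Aoki advances.
Round 2: Aoki vs Novak — 1–4, Novak advances.
Round 3: Novak vs Yilmaz — 4–1, Novak advances.
Round 4: Novak vs Weber — 4–1, Novak advances.
Round 5: Novak vs Janssen — 3–2, Novak advances.
The agenda winner is Novak.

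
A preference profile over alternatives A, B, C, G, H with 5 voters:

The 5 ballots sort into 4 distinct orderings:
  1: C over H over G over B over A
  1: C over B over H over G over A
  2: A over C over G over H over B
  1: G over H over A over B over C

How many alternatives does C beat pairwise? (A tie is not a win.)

C against each rival (5 voters):
C vs A: C preferred on 1+1 = 2 ballots; A wins 3–2.
C vs B: C wins 4–1.
C vs G: C wins 4–1.
C–H: C 4–1.
C beats B, G, H; loses to A — 3 pairwise wins.

3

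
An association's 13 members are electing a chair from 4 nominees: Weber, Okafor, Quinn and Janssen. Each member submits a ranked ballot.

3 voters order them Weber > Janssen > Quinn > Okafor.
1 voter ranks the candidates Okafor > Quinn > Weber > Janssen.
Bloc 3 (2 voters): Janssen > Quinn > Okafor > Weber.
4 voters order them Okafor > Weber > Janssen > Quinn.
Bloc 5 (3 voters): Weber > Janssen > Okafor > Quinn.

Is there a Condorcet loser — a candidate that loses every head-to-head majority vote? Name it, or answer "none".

Head-to-head results (13 voters):
Weber vs Okafor: 6 to 7, Okafor.
Weber–Quinn: Weber 10–3.
Weber–Janssen: Weber 11–2.
Okafor vs Quinn: Okafor wins 8–5.
Okafor–Janssen: Janssen 8–5.
Quinn vs Janssen: Quinn preferred on 1 ballot; Janssen wins 12–1.
Only Quinn has no wins; Quinn is the Condorcet loser.

Quinn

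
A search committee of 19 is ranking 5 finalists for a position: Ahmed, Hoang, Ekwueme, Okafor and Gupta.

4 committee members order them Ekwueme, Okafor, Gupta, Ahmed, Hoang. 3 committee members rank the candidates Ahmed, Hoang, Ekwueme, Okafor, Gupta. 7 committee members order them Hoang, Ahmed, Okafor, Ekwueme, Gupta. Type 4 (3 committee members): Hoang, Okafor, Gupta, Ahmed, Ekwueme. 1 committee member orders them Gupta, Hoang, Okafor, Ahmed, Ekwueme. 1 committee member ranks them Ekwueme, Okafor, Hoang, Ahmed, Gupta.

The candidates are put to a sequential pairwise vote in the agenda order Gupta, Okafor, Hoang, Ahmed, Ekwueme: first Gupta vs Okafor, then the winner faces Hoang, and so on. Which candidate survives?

Round 1: Gupta vs Okafor — 1–18, Okafor advances.
Round 2: Okafor vs Hoang — 5–14, Hoang advances.
Round 3: Hoang vs Ahmed — 12–7, Hoang advances.
Round 4: Hoang vs Ekwueme — 14–5, Hoang advances.
The agenda winner is Hoang.

Hoang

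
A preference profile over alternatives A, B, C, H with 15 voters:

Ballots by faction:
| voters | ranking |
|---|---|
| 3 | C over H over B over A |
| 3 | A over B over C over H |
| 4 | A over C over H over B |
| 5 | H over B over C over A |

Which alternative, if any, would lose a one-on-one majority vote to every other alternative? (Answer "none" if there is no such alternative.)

Pairwise majorities:
A vs B: B wins 8–7.
A vs C: A preferred on 3+4 = 7 ballots; C wins 8–7.
A–H: H 8–7.
B–C: B 8–7.
B vs H: H, 12–3.
C vs H: C wins 10–5.
A loses to every other alternative — it is the Condorcet loser.

A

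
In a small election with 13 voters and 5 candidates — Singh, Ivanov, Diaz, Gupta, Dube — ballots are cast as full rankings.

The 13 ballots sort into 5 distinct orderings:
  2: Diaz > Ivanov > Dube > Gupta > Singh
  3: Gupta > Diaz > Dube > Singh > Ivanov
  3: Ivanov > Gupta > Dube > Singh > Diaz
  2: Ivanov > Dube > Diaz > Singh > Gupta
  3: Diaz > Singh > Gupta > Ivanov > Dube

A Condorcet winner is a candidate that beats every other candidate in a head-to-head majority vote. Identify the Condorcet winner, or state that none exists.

Diaz

Pairwise majorities:
Singh vs Ivanov: Ivanov, 7–6.
Singh–Diaz: Diaz 10–3.
Singh–Gupta: Gupta 8–5.
Singh vs Dube: Dube wins 10–3.
Ivanov vs Diaz: Diaz, 8–5.
Ivanov vs Gupta: Ivanov, 7–6.
Ivanov–Dube: Ivanov 10–3.
Diaz–Gupta: Diaz 7–6.
Diaz vs Dube: Diaz wins 8–5.
Gupta–Dube: Gupta 9–4.
Diaz beats each of Singh, Ivanov, Gupta, Dube — Diaz is the Condorcet winner.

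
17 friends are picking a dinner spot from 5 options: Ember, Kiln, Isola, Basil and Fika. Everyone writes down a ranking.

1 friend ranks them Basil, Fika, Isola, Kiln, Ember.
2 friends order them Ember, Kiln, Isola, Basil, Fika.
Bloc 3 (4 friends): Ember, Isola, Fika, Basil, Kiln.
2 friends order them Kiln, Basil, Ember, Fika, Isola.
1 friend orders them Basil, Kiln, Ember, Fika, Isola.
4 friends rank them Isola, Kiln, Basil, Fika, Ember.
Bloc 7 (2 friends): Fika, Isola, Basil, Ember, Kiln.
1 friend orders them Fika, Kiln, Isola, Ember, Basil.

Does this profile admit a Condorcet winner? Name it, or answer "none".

Check each pair by majority over 17 ballots:
Ember vs Kiln: Ember is ranked higher on 2+4+2 = 8 ballots, Kiln on 9. Kiln wins 9–8.
Ember vs Isola: Ember is ranked higher on 2+4+2+1 = 9 ballots, Isola on 8. Ember wins 9–8.
Ember vs Basil: Ember preferred on 2+4+1 = 7 ballots; Basil wins 10–7.
Ember vs Fika: Ember wins 9–8.
Kiln vs Isola: Isola, 11–6.
Kiln vs Basil: Kiln preferred on 2+2+4+1 = 9 ballots; Kiln wins 9–8.
Kiln–Fika: Kiln 9–8.
Isola–Basil: Isola 13–4.
Isola–Fika: Isola 10–7.
Basil vs Fika: Basil, 10–7.
Every restaurant loses at least once (Ember loses to Kiln; Kiln loses to Isola; Isola loses to Ember; Basil loses to Kiln; Fika loses to Ember). The majority relation contains the cycle Ember beats Isola beats Kiln beats Ember, so there is no Condorcet winner.

none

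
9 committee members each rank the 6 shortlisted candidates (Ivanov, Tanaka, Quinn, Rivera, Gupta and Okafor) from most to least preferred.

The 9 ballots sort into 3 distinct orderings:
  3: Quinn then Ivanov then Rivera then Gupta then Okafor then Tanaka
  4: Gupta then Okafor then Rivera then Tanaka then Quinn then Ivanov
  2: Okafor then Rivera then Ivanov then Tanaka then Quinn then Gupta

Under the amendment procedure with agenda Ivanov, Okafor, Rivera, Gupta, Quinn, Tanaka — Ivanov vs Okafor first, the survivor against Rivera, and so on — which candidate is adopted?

Tanaka

Round 1: Ivanov vs Okafor — 3–6, Okafor advances.
Round 2: Okafor vs Rivera — 6–3, Okafor advances.
Round 3: Okafor vs Gupta — 2–7, Gupta advances.
Round 4: Gupta vs Quinn — 4–5, Quinn advances.
Round 5: Quinn vs Tanaka — 3–6, Tanaka advances.
The agenda winner is Tanaka.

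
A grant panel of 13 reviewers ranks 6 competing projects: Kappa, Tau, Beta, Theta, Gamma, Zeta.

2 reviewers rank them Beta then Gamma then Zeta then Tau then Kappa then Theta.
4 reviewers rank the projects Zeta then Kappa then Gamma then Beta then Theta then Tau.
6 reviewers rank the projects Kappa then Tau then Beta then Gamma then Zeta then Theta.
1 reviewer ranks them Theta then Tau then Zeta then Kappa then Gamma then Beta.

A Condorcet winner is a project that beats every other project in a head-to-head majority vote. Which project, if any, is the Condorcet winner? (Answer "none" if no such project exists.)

Pairwise majorities:
Kappa vs Tau: 10 to 3, Kappa.
Kappa vs Beta: 11 to 2, Kappa.
Kappa vs Theta: Kappa preferred on 2+4+6 = 12 ballots; Kappa wins 12–1.
Kappa vs Gamma: 4+6+1 = 11 for Kappa, 2 for Gamma — Kappa by 11–2.
Kappa vs Zeta: 6 to 7, Zeta.
Tau vs Beta: Tau preferred on 6+1 = 7 ballots; Tau wins 7–6.
Tau vs Theta: 2+6 = 8 for Tau, 5 for Theta — Tau by 8–5.
Tau vs Gamma: 6+1 = 7 for Tau, 6 for Gamma — Tau by 7–6.
Tau vs Zeta: 7 to 6, Tau.
Beta vs Theta: 2+4+6 = 12 for Beta, 1 for Theta — Beta by 12–1.
Beta vs Gamma: 2+6 = 8 for Beta, 5 for Gamma — Beta by 8–5.
Beta vs Zeta: Beta is ranked higher on 2+6 = 8 ballots, Zeta on 5. Beta wins 8–5.
Theta vs Gamma: 1 to 12, Gamma.
Theta vs Zeta: Theta is ranked higher on 1 ballot, Zeta on 12. Zeta wins 12–1.
Gamma vs Zeta: Gamma is ranked higher on 2+6 = 8 ballots, Zeta on 5. Gamma wins 8–5.
No project is unbeaten: Kappa loses to Zeta; Tau loses to Kappa; Beta loses to Kappa; Theta loses to Kappa; Gamma loses to Kappa; Zeta loses to Tau. In particular Kappa beats Tau beats Zeta beats Kappa is a majority cycle — no Condorcet winner exists.

none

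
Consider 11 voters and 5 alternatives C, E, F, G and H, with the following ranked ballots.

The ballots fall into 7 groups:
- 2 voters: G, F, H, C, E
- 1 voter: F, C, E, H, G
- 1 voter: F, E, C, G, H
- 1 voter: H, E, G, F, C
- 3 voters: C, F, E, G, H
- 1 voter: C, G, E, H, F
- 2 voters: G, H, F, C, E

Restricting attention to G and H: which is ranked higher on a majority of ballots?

G

Ballots ranking G above H: 2 + 1 + 3 + 1 + 2 = 9.
Ballots ranking H above G: 11 − 9 = 2.
G wins the head-to-head 9–2.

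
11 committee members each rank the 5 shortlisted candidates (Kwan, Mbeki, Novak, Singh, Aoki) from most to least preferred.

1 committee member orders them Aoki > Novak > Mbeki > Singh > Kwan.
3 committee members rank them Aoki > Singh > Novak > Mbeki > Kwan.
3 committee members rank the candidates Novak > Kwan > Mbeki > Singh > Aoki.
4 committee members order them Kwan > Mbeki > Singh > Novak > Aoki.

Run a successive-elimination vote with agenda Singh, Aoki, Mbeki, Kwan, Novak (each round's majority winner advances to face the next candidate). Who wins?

Novak

Round 1: Singh vs Aoki — 7–4, Singh advances.
Round 2: Singh vs Mbeki — 3–8, Mbeki advances.
Round 3: Mbeki vs Kwan — 4–7, Kwan advances.
Round 4: Kwan vs Novak — 4–7, Novak advances.
Novak survives the agenda.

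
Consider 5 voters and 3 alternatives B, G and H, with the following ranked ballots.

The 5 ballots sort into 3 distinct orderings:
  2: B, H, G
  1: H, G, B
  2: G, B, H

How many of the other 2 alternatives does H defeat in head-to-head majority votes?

1

H against each rival (5 voters):
H vs B: B, 4–1.
H vs G: H is ranked higher on 2+1 = 3 ballots, G on 2. H wins 3–2.
H beats G; loses to B — 1 pairwise win.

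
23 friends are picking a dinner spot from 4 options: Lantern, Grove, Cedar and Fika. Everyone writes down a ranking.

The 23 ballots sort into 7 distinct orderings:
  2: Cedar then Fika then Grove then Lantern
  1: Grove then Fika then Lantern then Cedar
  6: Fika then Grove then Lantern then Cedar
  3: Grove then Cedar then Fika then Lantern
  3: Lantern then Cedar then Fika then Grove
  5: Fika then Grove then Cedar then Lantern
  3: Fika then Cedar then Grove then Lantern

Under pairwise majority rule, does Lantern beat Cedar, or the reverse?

Cedar

Ballots ranking Lantern above Cedar: 1 + 6 + 3 = 10.
Ballots ranking Cedar above Lantern: 23 − 10 = 13.
Cedar wins the head-to-head 13–10.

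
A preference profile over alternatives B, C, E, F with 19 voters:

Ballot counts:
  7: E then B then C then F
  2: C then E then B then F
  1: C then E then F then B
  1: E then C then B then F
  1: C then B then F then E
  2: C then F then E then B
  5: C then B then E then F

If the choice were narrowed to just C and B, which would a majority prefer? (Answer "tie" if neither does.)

C

Ballots ranking C above B: 2 + 1 + 1 + 1 + 2 + 5 = 12.
Ballots ranking B above C: 19 − 12 = 7.
C wins the head-to-head 12–7.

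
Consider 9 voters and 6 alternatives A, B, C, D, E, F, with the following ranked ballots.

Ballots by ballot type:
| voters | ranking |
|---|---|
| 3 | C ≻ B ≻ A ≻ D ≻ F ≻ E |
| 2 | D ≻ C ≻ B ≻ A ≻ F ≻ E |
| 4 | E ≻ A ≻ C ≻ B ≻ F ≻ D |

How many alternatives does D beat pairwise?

D against each rival (9 voters):
D vs A: D preferred on 2 ballots; A wins 7–2.
D vs B: D is ranked higher on 2 ballots, B on 7. B wins 7–2.
D vs C: C wins 7–2.
D vs E: D, 5–4.
D vs F: D is ranked higher on 3+2 = 5 ballots, F on 4. D wins 5–4.
D beats E, F; loses to A, B, C — 2 pairwise wins.

2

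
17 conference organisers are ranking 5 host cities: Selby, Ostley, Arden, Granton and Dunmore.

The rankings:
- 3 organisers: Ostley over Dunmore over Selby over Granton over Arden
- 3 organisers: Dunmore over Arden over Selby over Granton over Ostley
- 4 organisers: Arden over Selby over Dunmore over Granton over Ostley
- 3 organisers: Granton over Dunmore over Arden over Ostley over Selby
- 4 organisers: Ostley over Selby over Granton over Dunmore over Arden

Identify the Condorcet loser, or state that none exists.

Pairwise majorities:
Selby vs Ostley: 7 to 10, Ostley.
Selby vs Arden: 7 to 10, Arden.
Selby vs Granton: Selby preferred on 3+3+4+4 = 14 ballots; Selby wins 14–3.
Selby vs Dunmore: 8 to 9, Dunmore.
Ostley vs Arden: 7 to 10, Arden.
Ostley vs Granton: Ostley is ranked higher on 3+4 = 7 ballots, Granton on 10. Granton wins 10–7.
Ostley vs Dunmore: Dunmore wins 10–7.
Arden vs Granton: Granton, 10–7.
Arden–Dunmore: Dunmore 13–4.
Granton vs Dunmore: Granton preferred on 3+4 = 7 ballots; Dunmore wins 10–7.
No city is winless: Selby beats Granton; Ostley beats Selby; Arden beats Selby; Granton beats Ostley; Dunmore beats Selby. There is no Condorcet loser.

none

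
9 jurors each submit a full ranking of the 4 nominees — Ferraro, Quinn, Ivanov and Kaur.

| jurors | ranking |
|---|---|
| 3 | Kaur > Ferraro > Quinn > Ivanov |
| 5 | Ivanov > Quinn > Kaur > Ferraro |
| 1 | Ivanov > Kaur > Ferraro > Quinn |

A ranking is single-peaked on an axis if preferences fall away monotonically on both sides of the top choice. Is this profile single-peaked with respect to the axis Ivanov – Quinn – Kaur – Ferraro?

Axis positions: Ivanov=1, Quinn=2, Kaur=3, Ferraro=4.
Ballot type 1 (peak Kaur at position 3): ranking walks positions 3-4-2-1, expanding outward from the peak — single-peaked.
Ballot type 2 (peak Ivanov at position 1): ranking walks positions 1-2-3-4, expanding outward from the peak — single-peaked.
Ballot type 3: ranking walks positions 1-3-4-2; Kaur is ranked above Quinn even though Quinn lies between Kaur and the peak Ivanov on the axis — preferences dip and rise again. Not single-peaked.
Ballot type 3 violates single-peakedness, so the profile is not single-peaked on this axis.

no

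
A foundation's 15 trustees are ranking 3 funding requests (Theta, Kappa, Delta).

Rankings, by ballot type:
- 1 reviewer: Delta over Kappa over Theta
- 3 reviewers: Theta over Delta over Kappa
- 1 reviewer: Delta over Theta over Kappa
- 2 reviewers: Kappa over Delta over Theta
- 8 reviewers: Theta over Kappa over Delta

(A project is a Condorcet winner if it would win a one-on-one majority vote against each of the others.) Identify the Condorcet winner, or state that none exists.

Pairwise majorities:
Theta vs Kappa: Theta preferred on 3+1+8 = 12 ballots; Theta wins 12–3.
Theta vs Delta: Theta is ranked higher on 3+8 = 11 ballots, Delta on 4. Theta wins 11–4.
Kappa vs Delta: 2+8 = 10 for Kappa, 5 for Delta — Kappa by 10–5.
Theta beats each of Kappa, Delta — Theta is the Condorcet winner.

Theta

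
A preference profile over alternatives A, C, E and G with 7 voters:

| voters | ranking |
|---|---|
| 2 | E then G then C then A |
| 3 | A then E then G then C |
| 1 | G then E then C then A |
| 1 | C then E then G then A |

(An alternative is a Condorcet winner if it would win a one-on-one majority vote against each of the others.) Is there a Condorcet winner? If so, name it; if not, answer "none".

E

Check each pair by majority over 7 ballots:
A vs C: A preferred on 3 ballots; C wins 4–3.
A vs E: A is ranked higher on 3 ballots, E on 4. E wins 4–3.
A vs G: 3 to 4, G.
C vs E: 1 for C, 6 for E — E by 6–1.
C vs G: 1 to 6, G.
E vs G: E preferred on 2+3+1 = 6 ballots; E wins 6–1.
E defeats every rival head-to-head and is the Condorcet winner.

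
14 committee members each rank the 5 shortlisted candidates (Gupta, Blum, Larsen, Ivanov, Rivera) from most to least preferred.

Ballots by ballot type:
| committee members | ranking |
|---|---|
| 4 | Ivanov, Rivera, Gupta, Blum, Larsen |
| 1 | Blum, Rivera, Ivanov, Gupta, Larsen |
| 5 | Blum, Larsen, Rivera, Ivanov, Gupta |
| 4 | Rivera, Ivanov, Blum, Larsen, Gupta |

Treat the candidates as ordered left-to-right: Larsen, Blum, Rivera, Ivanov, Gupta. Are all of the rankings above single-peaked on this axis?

yes

Axis positions: Larsen=1, Blum=2, Rivera=3, Ivanov=4, Gupta=5.
Ballot type 1 (peak Ivanov at position 4): ranking walks positions 4-3-5-2-1, expanding outward from the peak — single-peaked.
Ballot type 2 (peak Blum at position 2): ranking walks positions 2-3-4-5-1, expanding outward from the peak — single-peaked.
Ballot type 3 (peak Blum at position 2): ranking walks positions 2-1-3-4-5, expanding outward from the peak — single-peaked.
Ballot type 4 (peak Rivera at position 3): ranking walks positions 3-4-2-1-5, expanding outward from the peak — single-peaked.
Every ranking is single-peaked on this axis.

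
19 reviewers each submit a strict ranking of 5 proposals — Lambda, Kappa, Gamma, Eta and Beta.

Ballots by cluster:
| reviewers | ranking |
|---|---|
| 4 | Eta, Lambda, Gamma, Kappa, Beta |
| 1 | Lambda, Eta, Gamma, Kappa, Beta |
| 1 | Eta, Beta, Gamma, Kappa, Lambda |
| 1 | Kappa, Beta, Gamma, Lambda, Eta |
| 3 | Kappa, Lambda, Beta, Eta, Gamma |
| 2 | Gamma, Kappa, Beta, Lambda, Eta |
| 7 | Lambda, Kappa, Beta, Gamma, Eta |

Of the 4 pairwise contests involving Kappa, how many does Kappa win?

Kappa against each rival (19 reviewers):
Kappa vs Lambda: Kappa is ranked higher on 1+1+3+2 = 7 ballots, Lambda on 12. Lambda wins 12–7.
Kappa vs Gamma: 1+3+7 = 11 for Kappa, 8 for Gamma — Kappa by 11–8.
Kappa vs Eta: Kappa wins 13–6.
Kappa vs Beta: Kappa is ranked higher on 4+1+1+3+2+7 = 18 ballots, Beta on 1. Kappa wins 18–1.
Kappa beats Gamma, Eta, Beta; loses to Lambda — 3 pairwise wins.

3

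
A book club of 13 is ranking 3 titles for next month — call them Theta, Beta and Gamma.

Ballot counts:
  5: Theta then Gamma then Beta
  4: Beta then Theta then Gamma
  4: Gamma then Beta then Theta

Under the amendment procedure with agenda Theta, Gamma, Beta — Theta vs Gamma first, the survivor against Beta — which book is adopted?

Beta

Round 1: Theta vs Gamma — 9–4, Theta advances.
Round 2: Theta vs Beta — 5–8, Beta advances.
The agenda winner is Beta.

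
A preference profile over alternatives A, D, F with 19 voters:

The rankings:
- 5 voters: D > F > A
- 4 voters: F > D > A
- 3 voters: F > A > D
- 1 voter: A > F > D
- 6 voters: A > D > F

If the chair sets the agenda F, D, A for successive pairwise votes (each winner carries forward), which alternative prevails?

A

Round 1: F vs D — 8–11, D advances.
Round 2: D vs A — 9–10, A advances.
The agenda winner is A.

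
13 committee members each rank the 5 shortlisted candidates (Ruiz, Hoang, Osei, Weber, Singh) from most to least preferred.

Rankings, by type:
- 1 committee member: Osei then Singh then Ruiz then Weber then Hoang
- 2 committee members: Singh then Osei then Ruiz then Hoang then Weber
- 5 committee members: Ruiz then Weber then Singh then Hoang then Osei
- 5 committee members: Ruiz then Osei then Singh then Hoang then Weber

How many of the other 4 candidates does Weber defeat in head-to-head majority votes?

0

Weber against each rival (13 committee members):
Weber vs Ruiz: Weber is ranked higher on 0 ballots, Ruiz on 13. Ruiz wins 13–0.
Weber vs Hoang: 1+5 = 6 for Weber, 7 for Hoang — Hoang by 7–6.
Weber vs Osei: Osei, 8–5.
Weber vs Singh: Weber preferred on 5 ballots; Singh wins 8–5.
Weber beats no one; loses to Ruiz, Hoang, Osei, Singh — 0 pairwise wins.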